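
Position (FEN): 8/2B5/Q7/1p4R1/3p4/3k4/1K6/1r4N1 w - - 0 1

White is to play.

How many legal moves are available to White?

White to move; king on b2.
In check: yes, from the black rook on b1.
Legal moves: Ka3, Ka2, Kxb1.
Count: 3.

3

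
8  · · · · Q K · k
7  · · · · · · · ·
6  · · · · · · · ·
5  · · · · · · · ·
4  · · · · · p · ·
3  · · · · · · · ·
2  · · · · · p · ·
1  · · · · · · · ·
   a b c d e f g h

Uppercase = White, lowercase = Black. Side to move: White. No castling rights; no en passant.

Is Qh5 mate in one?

After Qh5: black king on h8; in check: yes, from the white queen on h5.
King squares — g7: attacked by Kf8; h7: attacked by Qh5; g8: attacked by Kf8.
Black has no legal moves → checkmate.

yes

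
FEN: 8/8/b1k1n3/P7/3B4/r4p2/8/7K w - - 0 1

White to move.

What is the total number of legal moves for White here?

White to move; king on h1.
In check: no.
Legal moves: Bh8, Bg7, Ba7, Bf6, Bb6, Be5, Bc5, Be3, Bc3, Bf2, Bb2, Bg1, Ba1, Kh2, Kg1.
Count: 15.

15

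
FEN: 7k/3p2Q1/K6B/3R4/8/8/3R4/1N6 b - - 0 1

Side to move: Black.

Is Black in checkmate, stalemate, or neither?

Black to move; black king on h8.
In check: yes, from the white queen on g7.
King squares — g7: attacked by Bh6; h7: attacked by Qg7; g8: attacked by Qg7.
Legal moves for Black: none.
In check with no legal moves → checkmate.

checkmate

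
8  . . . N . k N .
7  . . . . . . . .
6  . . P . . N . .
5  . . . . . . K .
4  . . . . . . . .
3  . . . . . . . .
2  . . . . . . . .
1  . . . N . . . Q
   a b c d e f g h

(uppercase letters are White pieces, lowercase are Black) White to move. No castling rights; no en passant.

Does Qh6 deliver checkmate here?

After Qh6: black king on f8; in check: yes, from the white queen on h6.
King squares — e7: attacked by Ng8; f7: attacked by Nd8; g7: attacked by Qh6; e8: attacked by Nf6; g8: attacked by Nf6.
Black has no legal moves → checkmate.

yes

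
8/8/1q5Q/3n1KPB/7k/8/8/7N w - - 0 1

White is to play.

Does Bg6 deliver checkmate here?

yes

After Bg6: black king on h4; in check: yes, from the white queen on h6.
King squares — g3: attacked by Nh1; h3: attacked by Qh6; g4: attacked by Kf5; g5: attacked by Kf5; h5: attacked by Bg6.
Black has no legal moves → checkmate.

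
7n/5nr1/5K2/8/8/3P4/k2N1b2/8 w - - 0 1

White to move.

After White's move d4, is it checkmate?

After d4: black king on a2; in check: no.
Black is not in check, so this cannot be checkmate.

no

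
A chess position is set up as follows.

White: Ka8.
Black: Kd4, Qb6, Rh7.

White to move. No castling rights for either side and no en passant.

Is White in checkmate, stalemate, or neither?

stalemate

White to move; white king on a8.
In check: no.
King squares — a7: attacked by Qb6; b7: attacked by Qb6; b8: attacked by Qb6.
Legal moves for White: none.
Not in check and no legal moves → stalemate.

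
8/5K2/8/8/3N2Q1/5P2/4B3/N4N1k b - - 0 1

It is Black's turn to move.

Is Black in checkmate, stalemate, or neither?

stalemate

Black to move; black king on h1.
In check: no.
King squares — g1: attacked by Qg4; g2: attacked by Qg4; h2: attacked by Nf1.
Legal moves for Black: none.
Not in check and no legal moves → stalemate.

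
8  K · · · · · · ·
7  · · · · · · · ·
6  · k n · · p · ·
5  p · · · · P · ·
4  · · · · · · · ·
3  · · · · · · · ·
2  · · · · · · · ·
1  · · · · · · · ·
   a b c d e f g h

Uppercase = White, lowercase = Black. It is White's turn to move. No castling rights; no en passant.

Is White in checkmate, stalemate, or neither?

stalemate

White to move; white king on a8.
In check: no.
King squares — a7: attacked by Kb6; b7: attacked by Kb6; b8: attacked by Nc6.
Legal moves for White: none.
Not in check and no legal moves → stalemate.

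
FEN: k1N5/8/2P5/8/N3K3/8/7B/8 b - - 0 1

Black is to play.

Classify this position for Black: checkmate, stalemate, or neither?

Black to move; black king on a8.
In check: no.
King squares — a7: attacked by Nc8; b7: attacked by Pc6; b8: attacked by Bh2.
Legal moves for Black: none.
Not in check and no legal moves → stalemate.

stalemate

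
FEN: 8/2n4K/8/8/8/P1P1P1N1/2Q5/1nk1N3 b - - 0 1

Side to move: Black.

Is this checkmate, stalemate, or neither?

Black to move; black king on c1.
In check: yes, from the white queen on c2.
King squares — b1: own knight; d1: attacked by Qc2; b2: attacked by Qc2; c2: attacked by Ne1; d2: attacked by Qc2.
Legal moves for Black: none.
In check with no legal moves → checkmate.

checkmate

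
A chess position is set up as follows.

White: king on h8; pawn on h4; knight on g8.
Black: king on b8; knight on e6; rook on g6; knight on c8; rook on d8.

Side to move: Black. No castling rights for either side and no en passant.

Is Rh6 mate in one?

yes

After Rh6: white king on h8; in check: yes, from the black rook on h6.
King squares — g7: attacked by Ne6; h7: attacked by Rh6; g8: own knight.
White has no legal moves → checkmate.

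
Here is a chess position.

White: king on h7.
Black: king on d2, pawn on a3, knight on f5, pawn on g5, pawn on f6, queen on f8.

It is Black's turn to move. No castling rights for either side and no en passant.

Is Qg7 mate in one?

yes

After Qg7: white king on h7; in check: yes, from the black queen on g7.
King squares — g6: attacked by Qg7; h6: attacked by Nf5; g7: attacked by Nf5; g8: attacked by Qg7; h8: attacked by Qg7.
White has no legal moves → checkmate.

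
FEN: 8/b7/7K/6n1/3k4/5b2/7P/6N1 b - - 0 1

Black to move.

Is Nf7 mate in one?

After Nf7: white king on h6; in check: yes, from the black knight on f7.
White has 3 legal replies: Kh7, Kg7, Kg6.
In check but a legal move exists → not checkmate.

no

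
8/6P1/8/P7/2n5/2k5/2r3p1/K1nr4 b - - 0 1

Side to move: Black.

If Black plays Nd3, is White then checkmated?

yes

After Nd3: white king on a1; in check: yes, from the black rook on d1.
King squares — b1: attacked by Rd1; a2: attacked by Rc2; b2: attacked by Rc2.
White has no legal moves → checkmate.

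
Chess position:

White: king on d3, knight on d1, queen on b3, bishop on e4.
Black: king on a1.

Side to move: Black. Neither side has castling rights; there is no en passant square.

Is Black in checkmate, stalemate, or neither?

stalemate

Black to move; black king on a1.
In check: no.
King squares — b1: attacked by Qb3; a2: attacked by Qb3; b2: attacked by Nd1.
Legal moves for Black: none.
Not in check and no legal moves → stalemate.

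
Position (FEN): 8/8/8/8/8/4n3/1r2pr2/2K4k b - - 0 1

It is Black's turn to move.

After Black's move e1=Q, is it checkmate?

After e1=Q: white king on c1; in check: yes, from the black queen on e1.
King squares — b1: attacked by Qe1; d1: attacked by Qe1; b2: attacked by Rf2; c2: attacked by Rb2; d2: attacked by Qe1.
White has no legal moves → checkmate.

yes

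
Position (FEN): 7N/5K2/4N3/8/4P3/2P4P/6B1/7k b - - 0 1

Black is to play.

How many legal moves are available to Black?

3

Black to move; king on h1.
In check: yes, from the white bishop on g2.
Legal moves: Kh2, Kxg2, Kg1.
Count: 3.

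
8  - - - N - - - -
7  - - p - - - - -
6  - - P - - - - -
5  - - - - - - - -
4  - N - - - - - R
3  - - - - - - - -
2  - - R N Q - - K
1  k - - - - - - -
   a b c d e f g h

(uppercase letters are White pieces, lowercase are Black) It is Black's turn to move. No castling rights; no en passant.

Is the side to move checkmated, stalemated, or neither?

Black to move; black king on a1.
In check: no.
King squares — b1: attacked by Nd2; a2: attacked by Rc2; b2: attacked by Rc2.
Legal moves for Black: none.
Not in check and no legal moves → stalemate.

stalemate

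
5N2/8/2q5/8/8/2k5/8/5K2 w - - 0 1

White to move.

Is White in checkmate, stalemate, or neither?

White to move; white king on f1.
In check: no.
Legal moves for White: Nh7, Nd7, Ng6, Ne6, Kf2, Ke2, Kg1, Ke1.
White has 8 legal moves and is not in check → neither.

neither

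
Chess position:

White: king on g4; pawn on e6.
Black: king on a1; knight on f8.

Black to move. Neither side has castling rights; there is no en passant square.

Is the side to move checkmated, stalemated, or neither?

neither

Black to move; black king on a1.
In check: no.
Legal moves for Black: Nh7, Nd7, Ng6, Nxe6, Kb2, Ka2, Kb1.
Black has 7 legal moves and is not in check → neither.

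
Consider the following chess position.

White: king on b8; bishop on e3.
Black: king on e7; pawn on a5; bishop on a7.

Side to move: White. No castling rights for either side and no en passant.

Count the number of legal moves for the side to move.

6

White to move; king on b8.
In check: yes, from the black bishop on a7.
Legal moves: Kc8, Ka8, Kc7, Kb7, Kxa7, Bxa7.
Count: 6.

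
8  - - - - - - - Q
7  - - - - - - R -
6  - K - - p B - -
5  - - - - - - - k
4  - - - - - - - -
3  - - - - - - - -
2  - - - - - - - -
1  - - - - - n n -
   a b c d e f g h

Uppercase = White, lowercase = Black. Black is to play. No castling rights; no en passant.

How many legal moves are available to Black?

Black to move; king on h5.
In check: yes, from the white queen on h8.
Legal moves: none.
Count: 0.

0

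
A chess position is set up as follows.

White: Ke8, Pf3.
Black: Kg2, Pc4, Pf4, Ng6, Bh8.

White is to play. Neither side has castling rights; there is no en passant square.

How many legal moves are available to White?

White to move; king on e8.
In check: no.
Legal moves: Kd8, Kf7, Kd7.
Count: 3.

3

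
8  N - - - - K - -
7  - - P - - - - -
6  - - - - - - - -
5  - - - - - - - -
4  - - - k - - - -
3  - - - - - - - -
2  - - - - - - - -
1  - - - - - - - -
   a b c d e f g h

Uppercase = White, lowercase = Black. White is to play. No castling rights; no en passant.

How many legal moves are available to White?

10

White to move; king on f8.
In check: no.
Legal moves: Kg8, Ke8, Kg7, Kf7, Ke7, Nb6, c8=Q, c8=R, c8=B, c8=N.
Count: 10.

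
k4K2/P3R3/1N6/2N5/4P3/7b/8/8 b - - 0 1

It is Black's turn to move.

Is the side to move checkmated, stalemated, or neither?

checkmate

Black to move; black king on a8.
In check: yes, from the white knight on b6.
King squares — a7: attacked by Re7; b7: attacked by Nc5; b8: attacked by Pa7.
Legal moves for Black: none.
In check with no legal moves → checkmate.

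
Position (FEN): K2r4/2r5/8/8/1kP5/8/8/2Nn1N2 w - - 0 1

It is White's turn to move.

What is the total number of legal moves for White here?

White to move; king on a8.
In check: yes, from the black rook on d8.
Legal moves: none.
Count: 0.

0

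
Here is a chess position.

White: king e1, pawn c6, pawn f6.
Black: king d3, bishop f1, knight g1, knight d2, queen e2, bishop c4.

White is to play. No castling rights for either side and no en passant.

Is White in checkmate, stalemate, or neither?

White to move; white king on e1.
In check: yes, from the black queen on e2.
King squares — d1: attacked by Qe2; f1: attacked by Nd2; d2: attacked by Qe2; e2: attacked by Bf1; f2: attacked by Qe2.
Legal moves for White: none.
In check with no legal moves → checkmate.

checkmate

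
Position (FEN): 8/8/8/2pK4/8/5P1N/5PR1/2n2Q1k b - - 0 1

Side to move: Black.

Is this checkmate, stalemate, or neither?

Black to move; black king on h1.
In check: yes, from the white queen on f1.
King squares — g1: attacked by Qf1; g2: attacked by Qf1; h2: attacked by Rg2.
Legal moves for Black: none.
In check with no legal moves → checkmate.

checkmate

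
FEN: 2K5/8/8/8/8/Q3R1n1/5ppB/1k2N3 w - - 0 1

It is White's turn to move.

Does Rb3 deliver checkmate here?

yes

After Rb3: black king on b1; in check: yes, from the white rook on b3.
King squares — a1: attacked by Qa3; c1: attacked by Qa3; a2: attacked by Qa3; b2: attacked by Qa3; c2: attacked by Ne1.
Black has no legal moves → checkmate.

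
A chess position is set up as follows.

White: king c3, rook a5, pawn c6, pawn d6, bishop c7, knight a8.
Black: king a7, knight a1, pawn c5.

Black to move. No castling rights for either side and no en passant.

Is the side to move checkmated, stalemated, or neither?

checkmate

Black to move; black king on a7.
In check: yes, from the white rook on a5.
King squares — a6: attacked by Ra5; b6: attacked by Bc7; b7: attacked by Pc6; a8: attacked by Ra5; b8: attacked by Bc7.
Legal moves for Black: none.
In check with no legal moves → checkmate.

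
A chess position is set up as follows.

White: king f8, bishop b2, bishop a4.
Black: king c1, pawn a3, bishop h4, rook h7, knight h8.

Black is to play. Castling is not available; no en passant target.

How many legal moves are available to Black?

4

Black to move; king on c1.
In check: yes, from the white bishop on b2.
Legal moves: Kd2, Kxb2, Kb1, axb2.
Count: 4.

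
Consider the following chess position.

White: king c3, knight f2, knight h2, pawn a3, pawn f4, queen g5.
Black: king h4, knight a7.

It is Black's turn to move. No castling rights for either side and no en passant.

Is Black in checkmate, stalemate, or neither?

checkmate

Black to move; black king on h4.
In check: yes, from the white queen on g5.
King squares — g3: attacked by Qg5; h3: attacked by Nf2; g4: attacked by Nf2; g5: attacked by Pf4; h5: attacked by Qg5.
Legal moves for Black: none.
In check with no legal moves → checkmate.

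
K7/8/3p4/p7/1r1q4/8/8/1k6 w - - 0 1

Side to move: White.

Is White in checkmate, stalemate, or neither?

stalemate

White to move; white king on a8.
In check: no.
King squares — a7: attacked by Qd4; b7: attacked by Rb4; b8: attacked by Rb4.
Legal moves for White: none.
Not in check and no legal moves → stalemate.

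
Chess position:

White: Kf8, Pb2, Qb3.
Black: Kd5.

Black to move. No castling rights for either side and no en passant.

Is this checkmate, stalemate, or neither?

neither

Black to move; black king on d5.
In check: yes, from the white queen on b3.
King squares — c4: attacked by Qb3; d4: available; e4: available; c5: available; e5: available; c6: available; d6: available; e6: attacked by Qb3.
Legal moves for Black: Kd6, Kc6, Ke5, Kc5, Ke4, Kd4.
Black is in check but has 6 legal moves → neither.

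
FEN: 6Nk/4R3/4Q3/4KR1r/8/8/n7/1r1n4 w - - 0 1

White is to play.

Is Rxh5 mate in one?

After Rxh5: black king on h8; in check: yes, from the white rook on h5.
King squares — g7: attacked by Re7; h7: attacked by Rh5; g8: attacked by Qe6.
Black has no legal moves → checkmate.

yes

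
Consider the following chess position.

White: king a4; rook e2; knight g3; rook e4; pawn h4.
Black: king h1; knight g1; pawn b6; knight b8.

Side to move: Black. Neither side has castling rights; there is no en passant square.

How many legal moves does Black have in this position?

Black to move; king on h1.
In check: yes, from the white knight on g3.
Legal moves: none.
Count: 0.

0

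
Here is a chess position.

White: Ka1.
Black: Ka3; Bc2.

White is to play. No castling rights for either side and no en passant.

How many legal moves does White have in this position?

White to move; king on a1.
In check: no.
Legal moves: none.
Count: 0.

0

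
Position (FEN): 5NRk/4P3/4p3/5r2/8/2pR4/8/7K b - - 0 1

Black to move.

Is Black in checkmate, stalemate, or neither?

Black to move; black king on h8.
In check: yes, from the white rook on g8.
King squares — g7: attacked by Rg8; h7: attacked by Nf8; g8: available.
Legal moves for Black: Kxg8.
Black is in check but has 1 legal move → neither.

neither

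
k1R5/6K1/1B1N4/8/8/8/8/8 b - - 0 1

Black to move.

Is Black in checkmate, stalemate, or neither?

Black to move; black king on a8.
In check: yes, from the white rook on c8.
King squares — a7: attacked by Bb6; b7: attacked by Nd6; b8: attacked by Rc8.
Legal moves for Black: none.
In check with no legal moves → checkmate.

checkmate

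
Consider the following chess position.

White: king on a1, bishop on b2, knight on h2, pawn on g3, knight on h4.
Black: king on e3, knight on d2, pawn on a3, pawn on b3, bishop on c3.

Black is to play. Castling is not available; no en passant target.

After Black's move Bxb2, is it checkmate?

yes

After Bxb2: white king on a1; in check: yes, from the black bishop on b2.
King squares — b1: attacked by Nd2; a2: attacked by Pb3; b2: attacked by Pa3.
White has no legal moves → checkmate.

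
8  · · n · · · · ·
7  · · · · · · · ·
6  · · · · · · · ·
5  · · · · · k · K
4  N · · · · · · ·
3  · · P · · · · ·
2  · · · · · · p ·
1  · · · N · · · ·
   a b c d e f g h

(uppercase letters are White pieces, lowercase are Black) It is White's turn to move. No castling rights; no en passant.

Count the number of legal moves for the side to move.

White to move; king on h5.
In check: no.
Legal moves: Kh6, Kh4, Nb6, Nc5, Nab2, Ne3+, Nf2, Ndb2, c4.
Count: 9.

9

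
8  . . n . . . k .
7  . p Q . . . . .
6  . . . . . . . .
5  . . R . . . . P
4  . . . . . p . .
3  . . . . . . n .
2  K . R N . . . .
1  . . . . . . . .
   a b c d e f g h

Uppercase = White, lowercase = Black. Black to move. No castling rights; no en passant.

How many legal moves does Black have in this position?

15

Black to move; king on g8.
In check: no.
Legal moves: Kh8, Kf8, Ne7, Na7, Nd6, Nb6, Nxh5, Nf5, Ne4, Ne2, Nh1, Nf1, b6, f3, b5.
Count: 15.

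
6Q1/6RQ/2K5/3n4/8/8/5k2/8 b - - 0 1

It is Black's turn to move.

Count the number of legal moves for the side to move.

13

Black to move; king on f2.
In check: no.
Legal moves: Ne7+, Nc7, Nf6, Nb6, Nf4, Nb4+, Ne3, Nc3, Kf3, Ke3, Ke2, Kf1, Ke1.
Count: 13.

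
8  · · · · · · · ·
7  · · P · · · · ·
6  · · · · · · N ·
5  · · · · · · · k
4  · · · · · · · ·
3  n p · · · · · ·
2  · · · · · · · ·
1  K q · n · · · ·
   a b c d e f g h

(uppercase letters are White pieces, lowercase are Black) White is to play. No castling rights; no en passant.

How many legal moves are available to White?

0

White to move; king on a1.
In check: yes, from the black queen on b1.
Legal moves: none.
Count: 0.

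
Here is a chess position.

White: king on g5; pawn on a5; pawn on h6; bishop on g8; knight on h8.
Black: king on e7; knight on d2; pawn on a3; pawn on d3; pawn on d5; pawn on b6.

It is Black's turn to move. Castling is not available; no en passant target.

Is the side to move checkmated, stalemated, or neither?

Black to move; black king on e7.
In check: no.
Legal moves for Black: Kf8, Ke8, Kd8, Kd7, Kd6, Ne4+, Nc4, Nf3+, Nb3, Nf1, Nb1, bxa5, b5, d4, a2.
Black has 15 legal moves and is not in check → neither.

neither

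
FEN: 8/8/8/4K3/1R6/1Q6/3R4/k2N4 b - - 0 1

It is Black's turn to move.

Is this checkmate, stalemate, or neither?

stalemate

Black to move; black king on a1.
In check: no.
King squares — b1: attacked by Qb3; a2: attacked by Rd2; b2: attacked by Nd1.
Legal moves for Black: none.
Not in check and no legal moves → stalemate.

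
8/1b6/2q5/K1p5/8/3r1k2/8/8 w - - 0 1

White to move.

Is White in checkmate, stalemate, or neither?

stalemate

White to move; white king on a5.
In check: no.
King squares — a4: attacked by Qc6; b4: attacked by Pc5; b5: attacked by Qc6; a6: attacked by Qc6; b6: attacked by Qc6.
Legal moves for White: none.
Not in check and no legal moves → stalemate.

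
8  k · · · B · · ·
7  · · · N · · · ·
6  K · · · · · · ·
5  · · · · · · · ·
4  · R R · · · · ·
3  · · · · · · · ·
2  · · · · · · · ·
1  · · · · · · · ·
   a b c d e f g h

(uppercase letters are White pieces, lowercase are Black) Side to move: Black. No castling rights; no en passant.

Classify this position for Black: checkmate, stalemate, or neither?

Black to move; black king on a8.
In check: no.
King squares — a7: attacked by Ka6; b7: attacked by Rb4; b8: attacked by Rb4.
Legal moves for Black: none.
Not in check and no legal moves → stalemate.

stalemate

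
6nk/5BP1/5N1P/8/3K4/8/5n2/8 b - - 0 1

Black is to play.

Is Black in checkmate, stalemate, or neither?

Black to move; black king on h8.
In check: yes, from the white pawn on g7.
King squares — g7: attacked by Ph6; h7: attacked by Nf6; g8: own knight.
Legal moves for Black: none.
In check with no legal moves → checkmate.

checkmate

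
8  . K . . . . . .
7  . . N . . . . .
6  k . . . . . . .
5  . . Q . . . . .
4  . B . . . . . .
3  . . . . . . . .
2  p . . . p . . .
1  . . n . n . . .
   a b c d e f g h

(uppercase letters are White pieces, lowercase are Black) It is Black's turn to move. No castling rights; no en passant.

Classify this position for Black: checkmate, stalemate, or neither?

checkmate

Black to move; black king on a6.
In check: yes, from the white knight on c7.
King squares — a5: attacked by Bb4; b5: attacked by Qc5; b6: attacked by Qc5; a7: attacked by Qc5; b7: attacked by Kb8.
Legal moves for Black: none.
In check with no legal moves → checkmate.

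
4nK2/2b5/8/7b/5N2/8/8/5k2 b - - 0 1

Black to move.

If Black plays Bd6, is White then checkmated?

After Bd6: white king on f8; in check: yes, from the black bishop on d6.
White has 1 legal reply: Kg8.
In check but a legal move exists → not checkmate.

no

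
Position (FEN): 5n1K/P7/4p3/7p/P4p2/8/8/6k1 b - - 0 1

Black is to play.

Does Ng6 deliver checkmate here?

no

After Ng6: white king on h8; in check: yes, from the black knight on g6.
White has 3 legal replies: Kg8, Kh7, Kg7.
In check but a legal move exists → not checkmate.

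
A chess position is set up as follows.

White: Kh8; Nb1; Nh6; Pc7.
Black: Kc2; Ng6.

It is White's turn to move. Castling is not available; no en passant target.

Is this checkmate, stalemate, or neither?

White to move; white king on h8.
In check: yes, from the black knight on g6.
King squares — g7: available; h7: available; g8: available.
Legal moves for White: Kg8, Kh7, Kg7.
White is in check but has 3 legal moves → neither.

neither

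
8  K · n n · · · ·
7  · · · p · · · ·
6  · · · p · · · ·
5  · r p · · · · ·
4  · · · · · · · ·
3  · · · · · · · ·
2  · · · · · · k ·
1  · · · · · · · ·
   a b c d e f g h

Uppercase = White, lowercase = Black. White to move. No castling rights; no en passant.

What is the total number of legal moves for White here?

White to move; king on a8.
In check: no.
Legal moves: none.
Count: 0.

0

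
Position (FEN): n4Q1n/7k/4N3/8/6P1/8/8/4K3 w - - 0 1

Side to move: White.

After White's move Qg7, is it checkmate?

yes

After Qg7: black king on h7; in check: yes, from the white queen on g7.
King squares — g6: attacked by Qg7; h6: attacked by Qg7; g7: attacked by Ne6; g8: attacked by Qg7; h8: own knight.
Black has no legal moves → checkmate.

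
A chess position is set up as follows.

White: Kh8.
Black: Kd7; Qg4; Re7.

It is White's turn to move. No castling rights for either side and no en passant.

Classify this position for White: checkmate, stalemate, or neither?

stalemate

White to move; white king on h8.
In check: no.
King squares — g7: attacked by Qg4; h7: attacked by Re7; g8: attacked by Qg4.
Legal moves for White: none.
Not in check and no legal moves → stalemate.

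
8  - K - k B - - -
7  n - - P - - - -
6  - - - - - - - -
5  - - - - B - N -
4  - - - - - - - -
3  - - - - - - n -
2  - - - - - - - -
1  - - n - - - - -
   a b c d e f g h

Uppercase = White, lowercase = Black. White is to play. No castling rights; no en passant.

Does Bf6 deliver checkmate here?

yes

After Bf6: black king on d8; in check: yes, from the white bishop on f6.
King squares — c7: attacked by Kb8; d7: attacked by Be8; e7: attacked by Bf6; c8: attacked by Pd7; e8: attacked by Pd7.
Black has no legal moves → checkmate.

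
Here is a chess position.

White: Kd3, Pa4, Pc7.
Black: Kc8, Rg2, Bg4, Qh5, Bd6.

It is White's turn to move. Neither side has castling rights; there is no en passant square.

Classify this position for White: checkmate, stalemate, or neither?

White to move; white king on d3.
In check: no.
Legal moves for White: Ke4, Kd4, Kc4, Ke3, Kc3, a5.
White has 6 legal moves and is not in check → neither.

neither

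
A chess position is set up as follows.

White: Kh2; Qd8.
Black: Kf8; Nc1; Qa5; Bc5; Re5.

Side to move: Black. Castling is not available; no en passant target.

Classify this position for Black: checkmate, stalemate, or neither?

neither

Black to move; black king on f8.
In check: yes, from the white queen on d8.
King squares — e7: attacked by Qd8; f7: available; g7: available; e8: attacked by Qd8; g8: attacked by Qd8.
Legal moves for Black: Kg7, Kf7, Re8, Qxd8.
Black is in check but has 4 legal moves → neither.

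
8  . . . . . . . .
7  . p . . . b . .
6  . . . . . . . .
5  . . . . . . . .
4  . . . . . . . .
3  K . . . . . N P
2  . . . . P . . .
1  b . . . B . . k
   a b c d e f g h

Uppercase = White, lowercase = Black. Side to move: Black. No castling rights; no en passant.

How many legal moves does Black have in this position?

Black to move; king on h1.
In check: yes, from the white knight on g3.
Legal moves: Kh2, Kg2, Kg1.
Count: 3.

3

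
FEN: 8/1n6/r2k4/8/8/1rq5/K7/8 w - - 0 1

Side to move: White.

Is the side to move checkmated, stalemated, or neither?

White to move; white king on a2.
In check: yes, from the black rook on a6.
King squares — a1: attacked by Qc3; b1: attacked by Rb3; b2: attacked by Rb3; a3: attacked by Rb3; b3: attacked by Qc3.
Legal moves for White: none.
In check with no legal moves → checkmate.

checkmate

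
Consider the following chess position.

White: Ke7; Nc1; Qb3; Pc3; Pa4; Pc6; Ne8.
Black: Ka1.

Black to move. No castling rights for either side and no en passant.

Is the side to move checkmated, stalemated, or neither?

Black to move; black king on a1.
In check: no.
King squares — b1: attacked by Qb3; a2: attacked by Nc1; b2: attacked by Qb3.
Legal moves for Black: none.
Not in check and no legal moves → stalemate.

stalemate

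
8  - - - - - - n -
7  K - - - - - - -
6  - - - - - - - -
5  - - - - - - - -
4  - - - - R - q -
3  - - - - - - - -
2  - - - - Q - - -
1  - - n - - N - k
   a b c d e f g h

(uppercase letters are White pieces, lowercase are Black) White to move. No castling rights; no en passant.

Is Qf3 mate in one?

no

After Qf3: black king on h1; in check: yes, from the white queen on f3.
Black has 3 legal replies: Kg1, Qxf3, Qg2.
In check but a legal move exists → not checkmate.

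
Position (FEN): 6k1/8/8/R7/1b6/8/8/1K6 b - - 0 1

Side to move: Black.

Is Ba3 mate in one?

no

After Ba3: white king on b1; in check: no.
White is not in check, so this cannot be checkmate.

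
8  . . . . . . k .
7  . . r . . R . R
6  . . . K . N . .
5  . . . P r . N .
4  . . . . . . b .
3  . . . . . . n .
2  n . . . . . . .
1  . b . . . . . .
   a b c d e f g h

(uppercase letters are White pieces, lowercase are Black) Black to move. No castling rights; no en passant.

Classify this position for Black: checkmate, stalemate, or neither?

Black to move; black king on g8.
In check: yes, from the white knight on f6.
King squares — f7: attacked by Ng5; g7: attacked by Rf7; h7: attacked by Ng5; f8: attacked by Rf7; h8: attacked by Rh7.
Legal moves for Black: none.
In check with no legal moves → checkmate.

checkmate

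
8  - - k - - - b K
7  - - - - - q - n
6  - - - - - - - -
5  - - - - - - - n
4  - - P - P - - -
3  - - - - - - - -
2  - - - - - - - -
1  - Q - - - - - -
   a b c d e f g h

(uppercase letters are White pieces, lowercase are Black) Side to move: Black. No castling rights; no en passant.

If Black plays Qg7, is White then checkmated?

After Qg7: white king on h8; in check: yes, from the black queen on g7.
King squares — g7: attacked by Nh5; h7: attacked by Qg7; g8: attacked by Qg7.
White has no legal moves → checkmate.

yes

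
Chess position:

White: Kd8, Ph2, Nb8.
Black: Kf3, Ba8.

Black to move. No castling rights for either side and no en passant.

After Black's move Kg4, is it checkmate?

no

After Kg4: white king on d8; in check: no.
White is not in check, so this cannot be checkmate.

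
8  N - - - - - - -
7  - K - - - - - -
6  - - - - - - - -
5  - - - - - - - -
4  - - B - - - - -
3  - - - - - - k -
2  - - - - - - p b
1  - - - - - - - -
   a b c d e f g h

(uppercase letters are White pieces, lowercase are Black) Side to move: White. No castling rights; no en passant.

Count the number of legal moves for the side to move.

20

White to move; king on b7.
In check: no.
Legal moves: Nc7, Nb6, Kc8, Kb8, Kc7, Ka7, Kc6, Kb6, Ka6, Bg8, Bf7, Be6, Ba6, Bd5, Bb5, Bd3, Bb3, Be2, Ba2, Bf1.
Count: 20.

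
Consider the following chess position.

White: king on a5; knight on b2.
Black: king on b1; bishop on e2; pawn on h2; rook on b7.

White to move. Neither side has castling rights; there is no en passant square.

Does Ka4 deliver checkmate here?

no

After Ka4: black king on b1; in check: no.
Black is not in check, so this cannot be checkmate.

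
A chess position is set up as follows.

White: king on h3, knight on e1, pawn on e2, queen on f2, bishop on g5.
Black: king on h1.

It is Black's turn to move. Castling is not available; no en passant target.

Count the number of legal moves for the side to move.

0

Black to move; king on h1.
In check: no.
Legal moves: none.
Count: 0.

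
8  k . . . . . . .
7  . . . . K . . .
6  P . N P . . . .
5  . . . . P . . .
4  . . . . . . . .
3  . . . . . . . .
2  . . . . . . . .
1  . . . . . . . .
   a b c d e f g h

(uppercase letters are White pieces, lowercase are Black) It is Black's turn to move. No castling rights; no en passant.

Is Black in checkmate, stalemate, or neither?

stalemate

Black to move; black king on a8.
In check: no.
King squares — a7: attacked by Nc6; b7: attacked by Pa6; b8: attacked by Nc6.
Legal moves for Black: none.
Not in check and no legal moves → stalemate.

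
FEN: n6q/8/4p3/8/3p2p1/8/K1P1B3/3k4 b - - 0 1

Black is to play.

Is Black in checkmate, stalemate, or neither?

Black to move; black king on d1.
In check: yes, from the white bishop on e2.
Legal moves for Black: Kxe2, Kd2, Kxc2, Ke1, Kc1.
Black is in check but has 5 legal moves → neither.

neither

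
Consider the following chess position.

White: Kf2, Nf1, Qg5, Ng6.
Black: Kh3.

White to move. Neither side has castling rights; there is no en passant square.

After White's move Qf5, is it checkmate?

After Qf5: black king on h3; in check: yes, from the white queen on f5.
King squares — g2: attacked by Kf2; h2: attacked by Nf1; g3: attacked by Nf1; g4: attacked by Qf5; h4: attacked by Ng6.
Black has no legal moves → checkmate.

yes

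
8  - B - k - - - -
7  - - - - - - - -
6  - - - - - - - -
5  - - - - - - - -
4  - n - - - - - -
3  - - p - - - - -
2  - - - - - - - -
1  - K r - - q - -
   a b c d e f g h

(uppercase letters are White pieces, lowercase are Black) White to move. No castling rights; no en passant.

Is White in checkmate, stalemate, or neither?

White to move; white king on b1.
In check: yes, from the black rook on c1.
King squares — a1: attacked by Rc1; c1: attacked by Qf1; a2: attacked by Nb4; b2: attacked by Pc3; c2: attacked by Rc1.
Legal moves for White: none.
In check with no legal moves → checkmate.

checkmate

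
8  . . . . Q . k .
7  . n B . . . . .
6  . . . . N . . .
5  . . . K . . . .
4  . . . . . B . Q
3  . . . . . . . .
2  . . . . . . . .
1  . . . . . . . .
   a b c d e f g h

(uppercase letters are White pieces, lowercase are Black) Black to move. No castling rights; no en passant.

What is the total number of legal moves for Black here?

Black to move; king on g8.
In check: yes, from the white queen on e8.
Legal moves: none.
Count: 0.

0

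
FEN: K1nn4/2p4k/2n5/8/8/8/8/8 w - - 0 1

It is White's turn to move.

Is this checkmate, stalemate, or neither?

White to move; white king on a8.
In check: no.
King squares — a7: attacked by Nc6; b7: attacked by Nd8; b8: attacked by Nc6.
Legal moves for White: none.
Not in check and no legal moves → stalemate.

stalemate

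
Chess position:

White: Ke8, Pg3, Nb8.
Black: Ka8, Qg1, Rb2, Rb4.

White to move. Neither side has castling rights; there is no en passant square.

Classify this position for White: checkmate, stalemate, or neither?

White to move; white king on e8.
In check: no.
Legal moves for White: Kf8, Kd8, Kf7, Ke7, Kd7, Nd7, Nc6, Na6, g4.
White has 9 legal moves and is not in check → neither.

neither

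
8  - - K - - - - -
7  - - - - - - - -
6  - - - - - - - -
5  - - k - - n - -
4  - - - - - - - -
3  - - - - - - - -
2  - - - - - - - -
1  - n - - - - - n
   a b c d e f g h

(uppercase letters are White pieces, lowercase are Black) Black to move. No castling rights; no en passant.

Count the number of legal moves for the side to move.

Black to move; king on c5.
In check: no.
Legal moves: Ng7, Ne7+, Nh6, Nd6+, Nh4, Nd4, Nfg3, Ne3, Kd6, Kc6, Kb6, Kd5, Kb5, Kd4, Kc4, Kb4, Nhg3, Nf2, Nc3, Na3, Nd2.
Count: 21.

21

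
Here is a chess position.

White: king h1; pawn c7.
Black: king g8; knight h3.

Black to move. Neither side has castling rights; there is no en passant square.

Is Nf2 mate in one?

no

After Nf2: white king on h1; in check: yes, from the black knight on f2.
White has 3 legal replies: Kh2, Kg2, Kg1.
In check but a legal move exists → not checkmate.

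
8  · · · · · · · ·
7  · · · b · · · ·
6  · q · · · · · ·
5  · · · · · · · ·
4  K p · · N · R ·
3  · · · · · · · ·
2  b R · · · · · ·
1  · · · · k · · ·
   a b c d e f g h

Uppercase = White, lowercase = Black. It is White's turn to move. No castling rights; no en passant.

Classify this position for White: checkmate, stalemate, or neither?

checkmate

White to move; white king on a4.
In check: yes, from the black bishop on d7.
King squares — a3: attacked by Pb4; b3: attacked by Ba2; b4: attacked by Qb6; a5: attacked by Qb6; b5: attacked by Qb6.
Legal moves for White: none.
In check with no legal moves → checkmate.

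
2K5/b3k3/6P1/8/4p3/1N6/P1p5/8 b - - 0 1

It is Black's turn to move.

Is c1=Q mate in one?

After c1=Q: white king on c8; in check: yes, from the black queen on c1.
White has 3 legal replies: Kb7, Nc5, Nxc1.
In check but a legal move exists → not checkmate.

no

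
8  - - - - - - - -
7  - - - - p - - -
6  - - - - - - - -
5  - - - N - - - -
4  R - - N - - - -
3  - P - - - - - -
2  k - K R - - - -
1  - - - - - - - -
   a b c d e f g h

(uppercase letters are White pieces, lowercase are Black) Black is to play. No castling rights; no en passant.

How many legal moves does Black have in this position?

0

Black to move; king on a2.
In check: yes, from the white rook on a4.
Legal moves: none.
Count: 0.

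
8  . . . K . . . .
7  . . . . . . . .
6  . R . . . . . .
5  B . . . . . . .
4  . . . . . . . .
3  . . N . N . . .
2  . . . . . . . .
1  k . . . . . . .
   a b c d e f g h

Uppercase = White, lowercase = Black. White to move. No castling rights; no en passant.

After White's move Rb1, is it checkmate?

After Rb1: black king on a1; in check: yes, from the white rook on b1.
King squares — b1: attacked by Nc3; a2: attacked by Nc3; b2: attacked by Rb1.
Black has no legal moves → checkmate.

yes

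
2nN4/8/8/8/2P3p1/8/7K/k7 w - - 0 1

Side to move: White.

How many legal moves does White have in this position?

White to move; king on h2.
In check: no.
Legal moves: Nf7, Nb7, Ne6, Nc6, Kg3, Kg2, Kh1, Kg1, c5.
Count: 9.

9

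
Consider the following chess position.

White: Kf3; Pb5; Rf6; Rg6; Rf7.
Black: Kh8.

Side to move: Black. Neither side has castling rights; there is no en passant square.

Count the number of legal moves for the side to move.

Black to move; king on h8.
In check: no.
Legal moves: none.
Count: 0.

0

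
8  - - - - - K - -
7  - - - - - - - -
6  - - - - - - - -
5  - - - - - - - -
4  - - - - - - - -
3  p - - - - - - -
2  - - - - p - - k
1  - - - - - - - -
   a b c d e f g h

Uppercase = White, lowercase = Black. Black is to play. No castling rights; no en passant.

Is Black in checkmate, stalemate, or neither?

Black to move; black king on h2.
In check: no.
Legal moves for Black: Kh3, Kg3, Kg2, Kh1, Kg1, a2, e1=Q, e1=R, e1=B, e1=N.
Black has 10 legal moves and is not in check → neither.

neither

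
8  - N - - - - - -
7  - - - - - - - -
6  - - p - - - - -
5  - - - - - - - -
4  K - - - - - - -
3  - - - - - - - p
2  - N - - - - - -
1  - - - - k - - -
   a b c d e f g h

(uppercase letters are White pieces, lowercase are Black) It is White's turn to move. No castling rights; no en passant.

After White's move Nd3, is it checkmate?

no

After Nd3: black king on e1; in check: yes, from the white knight on d3.
Black has 4 legal replies: Ke2, Kd2, Kf1, Kd1.
In check but a legal move exists → not checkmate.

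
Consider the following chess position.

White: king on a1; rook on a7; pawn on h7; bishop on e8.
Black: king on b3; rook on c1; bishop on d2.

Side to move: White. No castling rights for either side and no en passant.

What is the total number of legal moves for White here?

0

White to move; king on a1.
In check: yes, from the black rook on c1.
Legal moves: none.
Count: 0.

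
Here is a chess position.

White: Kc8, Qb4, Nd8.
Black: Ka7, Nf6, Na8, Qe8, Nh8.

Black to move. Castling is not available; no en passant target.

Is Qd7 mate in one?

yes

After Qd7: white king on c8; in check: yes, from the black queen on d7.
King squares — b7: attacked by Ka7; c7: attacked by Qd7; d7: attacked by Nf6; b8: attacked by Ka7; d8: own knight.
White has no legal moves → checkmate.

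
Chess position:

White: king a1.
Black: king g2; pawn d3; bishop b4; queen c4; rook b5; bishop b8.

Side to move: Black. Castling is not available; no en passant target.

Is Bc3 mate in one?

After Bc3: white king on a1; in check: yes, from the black bishop on c3.
King squares — b1: attacked by Rb5; a2: attacked by Qc4; b2: attacked by Bc3.
White has no legal moves → checkmate.

yes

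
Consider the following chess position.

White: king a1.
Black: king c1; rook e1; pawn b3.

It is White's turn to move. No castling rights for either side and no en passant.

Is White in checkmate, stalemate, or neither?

White to move; white king on a1.
In check: no.
King squares — b1: attacked by Kc1; a2: attacked by Pb3; b2: attacked by Kc1.
Legal moves for White: none.
Not in check and no legal moves → stalemate.

stalemate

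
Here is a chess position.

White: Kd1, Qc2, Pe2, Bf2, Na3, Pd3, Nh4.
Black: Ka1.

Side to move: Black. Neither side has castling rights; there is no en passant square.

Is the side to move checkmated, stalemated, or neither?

Black to move; black king on a1.
In check: no.
King squares — b1: attacked by Qc2; a2: attacked by Qc2; b2: attacked by Qc2.
Legal moves for Black: none.
Not in check and no legal moves → stalemate.

stalemate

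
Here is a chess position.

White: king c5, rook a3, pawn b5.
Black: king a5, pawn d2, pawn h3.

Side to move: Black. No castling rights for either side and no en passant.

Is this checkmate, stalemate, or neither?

checkmate

Black to move; black king on a5.
In check: yes, from the white rook on a3.
King squares — a4: attacked by Ra3; b4: attacked by Kc5; b5: attacked by Kc5; a6: attacked by Ra3; b6: attacked by Kc5.
Legal moves for Black: none.
In check with no legal moves → checkmate.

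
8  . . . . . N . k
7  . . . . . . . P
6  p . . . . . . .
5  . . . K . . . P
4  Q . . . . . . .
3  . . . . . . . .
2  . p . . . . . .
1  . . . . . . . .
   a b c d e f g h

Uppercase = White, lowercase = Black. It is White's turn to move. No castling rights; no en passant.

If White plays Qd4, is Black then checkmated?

After Qd4: black king on h8; in check: yes, from the white queen on d4.
King squares — g7: attacked by Qd4; h7: attacked by Nf8; g8: attacked by Ph7.
Black has no legal moves → checkmate.

yes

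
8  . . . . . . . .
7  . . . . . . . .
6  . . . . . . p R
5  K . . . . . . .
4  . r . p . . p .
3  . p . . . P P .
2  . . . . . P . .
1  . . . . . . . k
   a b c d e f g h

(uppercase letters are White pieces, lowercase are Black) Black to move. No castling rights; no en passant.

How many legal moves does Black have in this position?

Black to move; king on h1.
In check: yes, from the white rook on h6.
Legal moves: Kg2, Kg1.
Count: 2.

2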